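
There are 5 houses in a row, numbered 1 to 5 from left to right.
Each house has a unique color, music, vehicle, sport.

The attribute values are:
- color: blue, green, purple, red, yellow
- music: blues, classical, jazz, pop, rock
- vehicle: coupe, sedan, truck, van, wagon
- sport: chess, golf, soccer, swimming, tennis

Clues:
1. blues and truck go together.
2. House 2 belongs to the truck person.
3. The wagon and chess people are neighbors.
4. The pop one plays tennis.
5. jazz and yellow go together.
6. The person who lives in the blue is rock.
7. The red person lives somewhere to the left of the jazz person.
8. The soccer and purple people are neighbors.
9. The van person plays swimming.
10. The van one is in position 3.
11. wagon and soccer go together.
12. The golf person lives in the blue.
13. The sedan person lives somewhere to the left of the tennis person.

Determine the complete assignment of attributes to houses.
Solution:

House | Color | Music | Vehicle | Sport
---------------------------------------
  1   | red | classical | wagon | soccer
  2   | purple | blues | truck | chess
  3   | yellow | jazz | van | swimming
  4   | blue | rock | sedan | golf
  5   | green | pop | coupe | tennis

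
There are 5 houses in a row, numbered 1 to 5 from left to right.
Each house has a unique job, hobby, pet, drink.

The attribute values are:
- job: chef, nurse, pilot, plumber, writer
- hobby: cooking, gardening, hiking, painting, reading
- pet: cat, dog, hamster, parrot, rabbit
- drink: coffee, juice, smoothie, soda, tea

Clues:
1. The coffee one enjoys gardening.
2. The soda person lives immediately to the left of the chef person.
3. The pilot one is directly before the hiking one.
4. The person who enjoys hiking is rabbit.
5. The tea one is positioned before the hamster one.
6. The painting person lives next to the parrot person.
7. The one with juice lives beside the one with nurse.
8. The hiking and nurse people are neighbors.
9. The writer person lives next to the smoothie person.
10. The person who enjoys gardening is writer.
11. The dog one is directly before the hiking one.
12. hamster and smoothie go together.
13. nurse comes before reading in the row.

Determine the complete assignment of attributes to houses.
Solution:

House | Job | Hobby | Pet | Drink
---------------------------------
  1   | pilot | cooking | dog | soda
  2   | chef | hiking | rabbit | juice
  3   | nurse | painting | cat | tea
  4   | writer | gardening | parrot | coffee
  5   | plumber | reading | hamster | smoothie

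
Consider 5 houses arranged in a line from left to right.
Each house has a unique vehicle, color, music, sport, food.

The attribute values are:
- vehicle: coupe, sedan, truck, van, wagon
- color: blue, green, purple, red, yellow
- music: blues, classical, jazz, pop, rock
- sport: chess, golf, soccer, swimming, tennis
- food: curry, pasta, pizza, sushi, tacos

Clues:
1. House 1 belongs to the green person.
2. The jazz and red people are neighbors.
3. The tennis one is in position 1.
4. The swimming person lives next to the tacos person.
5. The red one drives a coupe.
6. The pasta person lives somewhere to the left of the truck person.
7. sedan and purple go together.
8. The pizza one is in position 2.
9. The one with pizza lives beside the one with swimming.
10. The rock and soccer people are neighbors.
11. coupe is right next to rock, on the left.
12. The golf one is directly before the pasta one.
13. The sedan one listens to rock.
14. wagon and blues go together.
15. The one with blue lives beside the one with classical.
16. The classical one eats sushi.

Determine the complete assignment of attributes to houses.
Solution:

House | Vehicle | Color | Music | Sport | Food
----------------------------------------------
  1   | van | green | jazz | tennis | curry
  2   | coupe | red | pop | golf | pizza
  3   | sedan | purple | rock | swimming | pasta
  4   | wagon | blue | blues | soccer | tacos
  5   | truck | yellow | classical | chess | sushi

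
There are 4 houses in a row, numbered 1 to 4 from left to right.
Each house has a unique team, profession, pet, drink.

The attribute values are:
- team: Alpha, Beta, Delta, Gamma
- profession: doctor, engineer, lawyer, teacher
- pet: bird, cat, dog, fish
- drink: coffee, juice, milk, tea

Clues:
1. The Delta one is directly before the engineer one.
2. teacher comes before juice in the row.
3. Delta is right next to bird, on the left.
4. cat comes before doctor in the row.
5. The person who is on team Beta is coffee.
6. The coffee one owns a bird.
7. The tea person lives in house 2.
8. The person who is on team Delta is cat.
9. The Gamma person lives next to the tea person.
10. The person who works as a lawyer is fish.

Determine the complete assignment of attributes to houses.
Solution:

House | Team | Profession | Pet | Drink
---------------------------------------
  1   | Gamma | lawyer | fish | milk
  2   | Delta | teacher | cat | tea
  3   | Beta | engineer | bird | coffee
  4   | Alpha | doctor | dog | juice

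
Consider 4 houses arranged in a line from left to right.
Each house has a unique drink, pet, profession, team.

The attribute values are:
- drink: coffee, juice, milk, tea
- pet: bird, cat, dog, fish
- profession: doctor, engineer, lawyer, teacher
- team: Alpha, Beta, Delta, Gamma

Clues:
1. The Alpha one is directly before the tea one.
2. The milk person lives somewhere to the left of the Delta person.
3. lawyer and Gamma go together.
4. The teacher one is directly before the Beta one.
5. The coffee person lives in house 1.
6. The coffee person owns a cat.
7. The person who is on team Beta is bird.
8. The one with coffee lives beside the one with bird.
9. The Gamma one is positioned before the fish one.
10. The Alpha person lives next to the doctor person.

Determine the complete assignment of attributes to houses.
Solution:

House | Drink | Pet | Profession | Team
---------------------------------------
  1   | coffee | cat | teacher | Alpha
  2   | tea | bird | doctor | Beta
  3   | milk | dog | lawyer | Gamma
  4   | juice | fish | engineer | Delta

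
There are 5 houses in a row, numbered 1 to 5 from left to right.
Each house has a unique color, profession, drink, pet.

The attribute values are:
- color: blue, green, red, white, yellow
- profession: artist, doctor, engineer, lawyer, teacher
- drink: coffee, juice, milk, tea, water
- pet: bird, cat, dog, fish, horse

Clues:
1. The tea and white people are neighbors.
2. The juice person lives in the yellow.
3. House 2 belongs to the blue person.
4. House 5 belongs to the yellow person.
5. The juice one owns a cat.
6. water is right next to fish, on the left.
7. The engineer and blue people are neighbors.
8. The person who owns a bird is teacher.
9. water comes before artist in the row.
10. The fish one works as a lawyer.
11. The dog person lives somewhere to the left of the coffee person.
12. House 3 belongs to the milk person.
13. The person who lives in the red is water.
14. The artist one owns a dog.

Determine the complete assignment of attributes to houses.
Solution:

House | Color | Profession | Drink | Pet
----------------------------------------
  1   | red | engineer | water | horse
  2   | blue | lawyer | tea | fish
  3   | white | artist | milk | dog
  4   | green | teacher | coffee | bird
  5   | yellow | doctor | juice | cat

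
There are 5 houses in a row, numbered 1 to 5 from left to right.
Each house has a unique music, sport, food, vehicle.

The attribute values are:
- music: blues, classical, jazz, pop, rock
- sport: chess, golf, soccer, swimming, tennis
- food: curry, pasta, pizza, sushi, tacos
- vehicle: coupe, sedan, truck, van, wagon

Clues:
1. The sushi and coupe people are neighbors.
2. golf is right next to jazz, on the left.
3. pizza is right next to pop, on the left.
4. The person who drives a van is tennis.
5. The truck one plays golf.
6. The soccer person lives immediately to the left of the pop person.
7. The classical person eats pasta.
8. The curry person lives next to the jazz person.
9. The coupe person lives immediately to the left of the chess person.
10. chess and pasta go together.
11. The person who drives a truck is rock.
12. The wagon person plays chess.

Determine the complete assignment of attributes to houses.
Solution:

House | Music | Sport | Food | Vehicle
--------------------------------------
  1   | rock | golf | curry | truck
  2   | jazz | soccer | pizza | sedan
  3   | pop | tennis | sushi | van
  4   | blues | swimming | tacos | coupe
  5   | classical | chess | pasta | wagon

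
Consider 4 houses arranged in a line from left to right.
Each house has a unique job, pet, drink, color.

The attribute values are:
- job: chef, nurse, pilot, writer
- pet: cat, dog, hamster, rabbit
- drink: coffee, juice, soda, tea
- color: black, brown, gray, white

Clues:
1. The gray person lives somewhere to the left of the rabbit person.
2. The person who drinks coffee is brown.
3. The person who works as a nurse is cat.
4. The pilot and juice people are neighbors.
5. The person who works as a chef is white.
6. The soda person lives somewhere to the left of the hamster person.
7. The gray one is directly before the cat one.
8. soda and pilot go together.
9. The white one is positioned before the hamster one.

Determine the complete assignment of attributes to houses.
Solution:

House | Job | Pet | Drink | Color
---------------------------------
  1   | pilot | dog | soda | gray
  2   | nurse | cat | juice | black
  3   | chef | rabbit | tea | white
  4   | writer | hamster | coffee | brown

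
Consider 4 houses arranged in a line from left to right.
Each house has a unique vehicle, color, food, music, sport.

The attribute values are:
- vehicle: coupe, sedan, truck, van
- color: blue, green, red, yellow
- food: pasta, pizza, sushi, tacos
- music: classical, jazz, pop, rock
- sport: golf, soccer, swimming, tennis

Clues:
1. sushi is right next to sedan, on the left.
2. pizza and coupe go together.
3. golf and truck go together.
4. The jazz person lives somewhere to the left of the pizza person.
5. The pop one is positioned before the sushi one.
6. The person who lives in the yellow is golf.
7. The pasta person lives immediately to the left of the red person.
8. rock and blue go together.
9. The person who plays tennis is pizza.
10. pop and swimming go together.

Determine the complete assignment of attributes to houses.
Solution:

House | Vehicle | Color | Food | Music | Sport
----------------------------------------------
  1   | van | green | tacos | pop | swimming
  2   | truck | yellow | sushi | jazz | golf
  3   | sedan | blue | pasta | rock | soccer
  4   | coupe | red | pizza | classical | tennis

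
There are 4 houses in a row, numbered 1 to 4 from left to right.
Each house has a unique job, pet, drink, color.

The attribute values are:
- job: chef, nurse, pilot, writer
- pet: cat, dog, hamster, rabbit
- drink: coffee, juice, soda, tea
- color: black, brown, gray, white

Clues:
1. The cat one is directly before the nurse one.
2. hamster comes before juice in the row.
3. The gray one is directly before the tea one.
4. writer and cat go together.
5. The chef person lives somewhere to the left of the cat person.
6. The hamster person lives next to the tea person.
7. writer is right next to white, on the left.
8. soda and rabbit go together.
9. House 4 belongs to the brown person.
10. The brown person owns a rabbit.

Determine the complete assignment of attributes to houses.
Solution:

House | Job | Pet | Drink | Color
---------------------------------
  1   | chef | hamster | coffee | gray
  2   | writer | cat | tea | black
  3   | nurse | dog | juice | white
  4   | pilot | rabbit | soda | brown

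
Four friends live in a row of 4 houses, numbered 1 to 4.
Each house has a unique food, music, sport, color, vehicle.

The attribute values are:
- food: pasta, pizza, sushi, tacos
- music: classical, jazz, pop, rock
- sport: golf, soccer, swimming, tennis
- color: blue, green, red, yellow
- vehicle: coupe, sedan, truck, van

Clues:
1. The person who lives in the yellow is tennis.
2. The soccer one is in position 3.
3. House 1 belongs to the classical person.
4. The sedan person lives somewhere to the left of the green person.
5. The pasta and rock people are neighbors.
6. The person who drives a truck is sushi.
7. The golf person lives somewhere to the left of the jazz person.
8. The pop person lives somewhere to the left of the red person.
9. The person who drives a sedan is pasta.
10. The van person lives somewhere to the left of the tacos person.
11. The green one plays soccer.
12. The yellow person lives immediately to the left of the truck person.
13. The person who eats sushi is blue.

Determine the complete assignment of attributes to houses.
Solution:

House | Food | Music | Sport | Color | Vehicle
----------------------------------------------
  1   | pasta | classical | tennis | yellow | sedan
  2   | sushi | rock | golf | blue | truck
  3   | pizza | pop | soccer | green | van
  4   | tacos | jazz | swimming | red | coupe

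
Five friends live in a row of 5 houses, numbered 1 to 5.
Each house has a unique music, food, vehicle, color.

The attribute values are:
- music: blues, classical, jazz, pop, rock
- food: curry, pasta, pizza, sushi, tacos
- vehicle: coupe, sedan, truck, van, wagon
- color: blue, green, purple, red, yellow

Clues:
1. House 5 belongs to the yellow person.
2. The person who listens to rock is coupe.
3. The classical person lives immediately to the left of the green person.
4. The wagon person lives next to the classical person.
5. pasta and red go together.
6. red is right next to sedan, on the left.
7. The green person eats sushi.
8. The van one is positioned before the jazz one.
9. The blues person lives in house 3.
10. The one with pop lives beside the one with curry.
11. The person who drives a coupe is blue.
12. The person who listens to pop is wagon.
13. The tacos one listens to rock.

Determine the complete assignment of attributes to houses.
Solution:

House | Music | Food | Vehicle | Color
--------------------------------------
  1   | pop | pasta | wagon | red
  2   | classical | curry | sedan | purple
  3   | blues | sushi | van | green
  4   | rock | tacos | coupe | blue
  5   | jazz | pizza | truck | yellow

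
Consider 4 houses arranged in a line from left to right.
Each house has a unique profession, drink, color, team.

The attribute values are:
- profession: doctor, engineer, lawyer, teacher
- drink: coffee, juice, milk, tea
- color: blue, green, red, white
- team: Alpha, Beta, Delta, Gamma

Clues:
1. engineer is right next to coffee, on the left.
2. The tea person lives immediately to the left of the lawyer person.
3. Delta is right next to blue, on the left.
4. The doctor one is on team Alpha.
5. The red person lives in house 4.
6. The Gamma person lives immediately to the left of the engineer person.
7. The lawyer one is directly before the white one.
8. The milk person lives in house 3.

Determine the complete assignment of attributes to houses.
Solution:

House | Profession | Drink | Color | Team
-----------------------------------------
  1   | teacher | tea | green | Delta
  2   | lawyer | juice | blue | Gamma
  3   | engineer | milk | white | Beta
  4   | doctor | coffee | red | Alpha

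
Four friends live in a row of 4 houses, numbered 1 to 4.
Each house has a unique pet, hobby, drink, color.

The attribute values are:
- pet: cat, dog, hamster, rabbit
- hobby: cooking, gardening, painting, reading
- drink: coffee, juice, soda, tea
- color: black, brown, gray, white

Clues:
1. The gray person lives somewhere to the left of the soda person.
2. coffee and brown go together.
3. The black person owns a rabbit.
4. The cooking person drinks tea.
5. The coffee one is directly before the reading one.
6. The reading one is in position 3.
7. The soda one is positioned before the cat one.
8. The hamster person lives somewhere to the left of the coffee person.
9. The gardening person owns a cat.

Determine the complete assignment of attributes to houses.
Solution:

House | Pet | Hobby | Drink | Color
-----------------------------------
  1   | hamster | cooking | tea | gray
  2   | dog | painting | coffee | brown
  3   | rabbit | reading | soda | black
  4   | cat | gardening | juice | white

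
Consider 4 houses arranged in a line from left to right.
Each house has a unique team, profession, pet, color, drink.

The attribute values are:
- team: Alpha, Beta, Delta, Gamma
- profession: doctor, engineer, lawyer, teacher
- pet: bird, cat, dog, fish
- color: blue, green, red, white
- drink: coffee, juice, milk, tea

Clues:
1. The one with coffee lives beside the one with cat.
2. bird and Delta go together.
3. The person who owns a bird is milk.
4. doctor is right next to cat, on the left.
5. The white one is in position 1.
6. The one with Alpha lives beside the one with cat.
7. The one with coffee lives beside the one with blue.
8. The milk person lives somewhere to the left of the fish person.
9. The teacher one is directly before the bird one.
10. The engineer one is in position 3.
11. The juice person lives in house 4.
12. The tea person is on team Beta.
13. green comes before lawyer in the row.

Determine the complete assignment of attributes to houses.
Solution:

House | Team | Profession | Pet | Color | Drink
-----------------------------------------------
  1   | Alpha | doctor | dog | white | coffee
  2   | Beta | teacher | cat | blue | tea
  3   | Delta | engineer | bird | green | milk
  4   | Gamma | lawyer | fish | red | juice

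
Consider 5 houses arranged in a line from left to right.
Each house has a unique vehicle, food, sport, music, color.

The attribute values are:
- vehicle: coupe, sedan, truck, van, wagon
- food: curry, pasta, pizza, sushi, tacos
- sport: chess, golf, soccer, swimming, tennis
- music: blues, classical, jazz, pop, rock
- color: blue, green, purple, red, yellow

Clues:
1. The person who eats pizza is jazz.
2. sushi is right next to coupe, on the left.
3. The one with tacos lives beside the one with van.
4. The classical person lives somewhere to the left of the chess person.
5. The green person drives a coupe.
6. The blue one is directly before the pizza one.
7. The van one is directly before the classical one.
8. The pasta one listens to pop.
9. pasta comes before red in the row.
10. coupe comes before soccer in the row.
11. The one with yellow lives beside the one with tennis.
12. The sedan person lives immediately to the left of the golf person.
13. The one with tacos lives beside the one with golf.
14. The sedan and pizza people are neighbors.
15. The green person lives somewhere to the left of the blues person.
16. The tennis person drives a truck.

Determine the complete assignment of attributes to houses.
Solution:

House | Vehicle | Food | Sport | Music | Color
----------------------------------------------
  1   | sedan | tacos | swimming | rock | blue
  2   | van | pizza | golf | jazz | yellow
  3   | truck | sushi | tennis | classical | purple
  4   | coupe | pasta | chess | pop | green
  5   | wagon | curry | soccer | blues | red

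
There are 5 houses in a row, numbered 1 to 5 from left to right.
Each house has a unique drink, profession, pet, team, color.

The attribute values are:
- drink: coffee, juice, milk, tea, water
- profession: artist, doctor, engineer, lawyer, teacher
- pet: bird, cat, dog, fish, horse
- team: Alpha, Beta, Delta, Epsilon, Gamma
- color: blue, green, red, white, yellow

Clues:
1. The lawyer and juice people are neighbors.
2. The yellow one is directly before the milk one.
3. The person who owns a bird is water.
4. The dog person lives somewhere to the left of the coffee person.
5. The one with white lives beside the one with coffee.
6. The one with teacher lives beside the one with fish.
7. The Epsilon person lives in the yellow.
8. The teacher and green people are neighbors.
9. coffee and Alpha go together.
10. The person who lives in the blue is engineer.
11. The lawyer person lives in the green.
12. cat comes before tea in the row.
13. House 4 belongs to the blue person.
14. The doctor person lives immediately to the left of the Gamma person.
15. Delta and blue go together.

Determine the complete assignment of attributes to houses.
Solution:

House | Drink | Profession | Pet | Team | Color
-----------------------------------------------
  1   | water | doctor | bird | Epsilon | yellow
  2   | milk | teacher | dog | Gamma | white
  3   | coffee | lawyer | fish | Alpha | green
  4   | juice | engineer | cat | Delta | blue
  5   | tea | artist | horse | Beta | red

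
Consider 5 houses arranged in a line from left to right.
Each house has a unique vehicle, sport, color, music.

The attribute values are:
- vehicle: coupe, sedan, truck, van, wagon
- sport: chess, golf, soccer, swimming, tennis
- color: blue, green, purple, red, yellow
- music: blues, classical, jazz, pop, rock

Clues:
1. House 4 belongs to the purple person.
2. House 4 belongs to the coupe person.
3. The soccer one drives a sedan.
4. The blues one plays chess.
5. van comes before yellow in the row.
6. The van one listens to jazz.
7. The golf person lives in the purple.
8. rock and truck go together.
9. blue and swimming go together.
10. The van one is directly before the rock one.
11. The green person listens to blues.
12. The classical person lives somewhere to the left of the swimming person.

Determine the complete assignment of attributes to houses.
Solution:

House | Vehicle | Sport | Color | Music
---------------------------------------
  1   | sedan | soccer | red | classical
  2   | van | swimming | blue | jazz
  3   | truck | tennis | yellow | rock
  4   | coupe | golf | purple | pop
  5   | wagon | chess | green | blues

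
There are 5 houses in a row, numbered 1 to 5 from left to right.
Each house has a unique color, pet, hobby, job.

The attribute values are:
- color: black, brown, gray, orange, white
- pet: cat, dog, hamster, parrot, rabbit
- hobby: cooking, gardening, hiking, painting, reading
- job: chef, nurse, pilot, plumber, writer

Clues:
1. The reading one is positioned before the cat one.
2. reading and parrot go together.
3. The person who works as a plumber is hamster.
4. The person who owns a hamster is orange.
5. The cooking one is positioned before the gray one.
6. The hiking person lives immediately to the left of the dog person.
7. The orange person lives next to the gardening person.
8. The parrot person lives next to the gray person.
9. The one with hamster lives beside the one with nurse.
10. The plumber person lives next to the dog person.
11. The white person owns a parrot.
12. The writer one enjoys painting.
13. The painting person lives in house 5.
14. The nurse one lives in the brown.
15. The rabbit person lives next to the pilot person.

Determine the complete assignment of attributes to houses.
Solution:

House | Color | Pet | Hobby | Job
---------------------------------
  1   | orange | hamster | hiking | plumber
  2   | brown | dog | gardening | nurse
  3   | black | rabbit | cooking | chef
  4   | white | parrot | reading | pilot
  5   | gray | cat | painting | writer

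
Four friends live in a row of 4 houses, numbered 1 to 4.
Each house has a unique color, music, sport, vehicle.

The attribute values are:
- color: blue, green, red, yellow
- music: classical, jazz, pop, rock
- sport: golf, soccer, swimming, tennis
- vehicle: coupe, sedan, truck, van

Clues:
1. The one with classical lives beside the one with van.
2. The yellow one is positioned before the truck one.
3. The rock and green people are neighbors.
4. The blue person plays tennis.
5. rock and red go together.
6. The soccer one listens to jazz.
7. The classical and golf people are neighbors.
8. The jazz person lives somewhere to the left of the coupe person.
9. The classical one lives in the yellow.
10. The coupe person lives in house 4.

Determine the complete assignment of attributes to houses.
Solution:

House | Color | Music | Sport | Vehicle
---------------------------------------
  1   | yellow | classical | swimming | sedan
  2   | red | rock | golf | van
  3   | green | jazz | soccer | truck
  4   | blue | pop | tennis | coupe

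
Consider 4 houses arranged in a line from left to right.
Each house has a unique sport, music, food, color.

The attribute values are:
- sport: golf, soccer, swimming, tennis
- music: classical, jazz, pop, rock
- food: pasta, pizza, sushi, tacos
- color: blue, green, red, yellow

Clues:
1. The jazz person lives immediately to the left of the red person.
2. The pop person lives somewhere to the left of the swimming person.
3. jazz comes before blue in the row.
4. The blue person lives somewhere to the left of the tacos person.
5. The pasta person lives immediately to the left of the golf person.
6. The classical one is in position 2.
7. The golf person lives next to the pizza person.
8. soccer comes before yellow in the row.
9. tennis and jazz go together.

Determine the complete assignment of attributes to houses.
Solution:

House | Sport | Music | Food | Color
------------------------------------
  1   | tennis | jazz | pasta | green
  2   | golf | classical | sushi | red
  3   | soccer | pop | pizza | blue
  4   | swimming | rock | tacos | yellow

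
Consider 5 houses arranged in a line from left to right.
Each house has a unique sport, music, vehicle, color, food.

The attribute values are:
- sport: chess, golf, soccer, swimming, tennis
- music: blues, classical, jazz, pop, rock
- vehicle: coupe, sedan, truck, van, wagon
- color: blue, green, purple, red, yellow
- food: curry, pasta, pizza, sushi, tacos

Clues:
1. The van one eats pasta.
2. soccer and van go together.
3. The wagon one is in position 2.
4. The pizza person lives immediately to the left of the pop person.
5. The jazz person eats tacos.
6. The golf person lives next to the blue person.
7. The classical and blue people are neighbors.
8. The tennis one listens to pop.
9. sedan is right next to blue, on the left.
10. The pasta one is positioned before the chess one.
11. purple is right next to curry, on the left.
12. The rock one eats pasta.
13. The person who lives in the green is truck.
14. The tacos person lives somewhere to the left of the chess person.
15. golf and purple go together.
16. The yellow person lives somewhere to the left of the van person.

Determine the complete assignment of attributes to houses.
Solution:

House | Sport | Music | Vehicle | Color | Food
----------------------------------------------
  1   | golf | classical | sedan | purple | pizza
  2   | tennis | pop | wagon | blue | curry
  3   | swimming | jazz | coupe | yellow | tacos
  4   | soccer | rock | van | red | pasta
  5   | chess | blues | truck | green | sushi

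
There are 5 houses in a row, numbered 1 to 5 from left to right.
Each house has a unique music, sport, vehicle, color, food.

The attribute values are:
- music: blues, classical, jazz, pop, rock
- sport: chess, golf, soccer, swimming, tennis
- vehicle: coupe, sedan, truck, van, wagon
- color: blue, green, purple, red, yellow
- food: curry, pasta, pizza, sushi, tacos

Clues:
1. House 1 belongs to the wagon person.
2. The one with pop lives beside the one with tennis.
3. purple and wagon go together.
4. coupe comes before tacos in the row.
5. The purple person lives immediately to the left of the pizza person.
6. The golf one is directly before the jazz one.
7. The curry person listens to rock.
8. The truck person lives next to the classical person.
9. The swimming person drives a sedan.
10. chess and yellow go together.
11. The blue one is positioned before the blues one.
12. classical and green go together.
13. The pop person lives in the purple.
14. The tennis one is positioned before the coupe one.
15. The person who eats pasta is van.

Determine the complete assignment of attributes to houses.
Solution:

House | Music | Sport | Vehicle | Color | Food
----------------------------------------------
  1   | pop | golf | wagon | purple | sushi
  2   | jazz | tennis | truck | blue | pizza
  3   | classical | soccer | van | green | pasta
  4   | rock | chess | coupe | yellow | curry
  5   | blues | swimming | sedan | red | tacos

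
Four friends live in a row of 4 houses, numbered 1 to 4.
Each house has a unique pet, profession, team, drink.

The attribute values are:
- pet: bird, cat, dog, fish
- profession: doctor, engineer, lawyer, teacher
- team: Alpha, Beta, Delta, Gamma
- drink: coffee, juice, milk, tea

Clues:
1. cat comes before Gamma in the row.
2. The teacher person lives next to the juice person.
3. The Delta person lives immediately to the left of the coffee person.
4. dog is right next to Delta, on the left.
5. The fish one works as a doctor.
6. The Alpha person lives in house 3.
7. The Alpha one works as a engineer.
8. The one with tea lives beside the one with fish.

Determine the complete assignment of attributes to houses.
Solution:

House | Pet | Profession | Team | Drink
---------------------------------------
  1   | dog | teacher | Beta | tea
  2   | fish | doctor | Delta | juice
  3   | cat | engineer | Alpha | coffee
  4   | bird | lawyer | Gamma | milk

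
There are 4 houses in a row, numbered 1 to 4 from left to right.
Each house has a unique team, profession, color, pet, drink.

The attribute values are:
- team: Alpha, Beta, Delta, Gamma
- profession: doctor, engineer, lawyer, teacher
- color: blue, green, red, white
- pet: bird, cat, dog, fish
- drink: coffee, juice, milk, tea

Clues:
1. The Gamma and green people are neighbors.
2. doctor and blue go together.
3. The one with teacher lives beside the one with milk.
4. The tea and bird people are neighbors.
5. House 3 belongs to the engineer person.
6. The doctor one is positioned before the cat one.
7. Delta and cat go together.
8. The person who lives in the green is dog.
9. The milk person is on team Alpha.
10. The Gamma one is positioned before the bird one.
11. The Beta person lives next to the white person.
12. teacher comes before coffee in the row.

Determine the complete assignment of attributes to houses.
Solution:

House | Team | Profession | Color | Pet | Drink
-----------------------------------------------
  1   | Gamma | doctor | blue | fish | juice
  2   | Beta | teacher | green | dog | tea
  3   | Alpha | engineer | white | bird | milk
  4   | Delta | lawyer | red | cat | coffee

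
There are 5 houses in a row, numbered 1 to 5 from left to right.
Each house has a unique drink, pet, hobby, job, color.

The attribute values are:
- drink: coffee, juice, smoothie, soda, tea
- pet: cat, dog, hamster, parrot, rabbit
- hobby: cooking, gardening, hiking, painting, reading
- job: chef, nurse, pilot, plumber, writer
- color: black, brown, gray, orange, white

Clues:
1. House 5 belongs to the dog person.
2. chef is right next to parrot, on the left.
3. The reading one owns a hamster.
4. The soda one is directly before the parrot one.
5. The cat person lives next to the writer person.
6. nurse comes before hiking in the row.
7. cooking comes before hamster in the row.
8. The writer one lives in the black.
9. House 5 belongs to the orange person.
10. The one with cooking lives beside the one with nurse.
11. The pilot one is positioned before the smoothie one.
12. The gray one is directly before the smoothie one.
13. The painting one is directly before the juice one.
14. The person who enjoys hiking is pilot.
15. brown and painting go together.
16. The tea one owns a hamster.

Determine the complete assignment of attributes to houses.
Solution:

House | Drink | Pet | Hobby | Job | Color
-----------------------------------------
  1   | soda | cat | painting | chef | brown
  2   | juice | parrot | cooking | writer | black
  3   | tea | hamster | reading | nurse | white
  4   | coffee | rabbit | hiking | pilot | gray
  5   | smoothie | dog | gardening | plumber | orange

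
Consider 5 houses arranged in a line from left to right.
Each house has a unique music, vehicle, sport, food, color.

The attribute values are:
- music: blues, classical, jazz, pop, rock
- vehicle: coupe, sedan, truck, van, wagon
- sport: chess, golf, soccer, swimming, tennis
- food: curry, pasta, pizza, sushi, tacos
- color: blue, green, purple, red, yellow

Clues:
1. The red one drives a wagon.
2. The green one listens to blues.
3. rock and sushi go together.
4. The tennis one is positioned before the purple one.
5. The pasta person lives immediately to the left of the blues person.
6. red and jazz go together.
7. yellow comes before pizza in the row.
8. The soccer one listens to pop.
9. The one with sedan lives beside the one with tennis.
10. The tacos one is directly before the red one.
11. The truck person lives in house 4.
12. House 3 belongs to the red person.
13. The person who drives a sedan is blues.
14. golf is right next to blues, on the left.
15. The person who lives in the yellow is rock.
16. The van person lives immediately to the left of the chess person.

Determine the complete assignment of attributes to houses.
Solution:

House | Music | Vehicle | Sport | Food | Color
----------------------------------------------
  1   | classical | van | golf | pasta | blue
  2   | blues | sedan | chess | tacos | green
  3   | jazz | wagon | tennis | curry | red
  4   | rock | truck | swimming | sushi | yellow
  5   | pop | coupe | soccer | pizza | purple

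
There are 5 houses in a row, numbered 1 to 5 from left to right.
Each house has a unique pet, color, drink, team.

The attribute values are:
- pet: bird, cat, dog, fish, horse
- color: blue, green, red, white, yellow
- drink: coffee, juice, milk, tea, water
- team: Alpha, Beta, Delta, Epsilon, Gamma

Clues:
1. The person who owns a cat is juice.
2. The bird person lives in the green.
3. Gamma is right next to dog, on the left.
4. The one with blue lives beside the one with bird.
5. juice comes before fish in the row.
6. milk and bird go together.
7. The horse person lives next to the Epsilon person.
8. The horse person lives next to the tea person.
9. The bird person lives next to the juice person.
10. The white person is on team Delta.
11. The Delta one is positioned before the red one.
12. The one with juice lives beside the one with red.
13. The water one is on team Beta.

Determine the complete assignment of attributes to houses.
Solution:

House | Pet | Color | Drink | Team
----------------------------------
  1   | horse | yellow | coffee | Gamma
  2   | dog | blue | tea | Epsilon
  3   | bird | green | milk | Alpha
  4   | cat | white | juice | Delta
  5   | fish | red | water | Beta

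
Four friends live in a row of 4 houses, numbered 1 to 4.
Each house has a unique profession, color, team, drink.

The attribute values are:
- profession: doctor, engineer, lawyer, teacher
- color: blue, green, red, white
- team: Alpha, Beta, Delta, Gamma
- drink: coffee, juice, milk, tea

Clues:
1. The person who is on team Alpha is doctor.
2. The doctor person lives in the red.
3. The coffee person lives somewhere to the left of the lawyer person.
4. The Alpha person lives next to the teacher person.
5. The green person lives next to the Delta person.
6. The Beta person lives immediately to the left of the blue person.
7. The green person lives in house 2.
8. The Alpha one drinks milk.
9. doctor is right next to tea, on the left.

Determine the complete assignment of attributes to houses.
Solution:

House | Profession | Color | Team | Drink
-----------------------------------------
  1   | doctor | red | Alpha | milk
  2   | teacher | green | Beta | tea
  3   | engineer | blue | Delta | coffee
  4   | lawyer | white | Gamma | juice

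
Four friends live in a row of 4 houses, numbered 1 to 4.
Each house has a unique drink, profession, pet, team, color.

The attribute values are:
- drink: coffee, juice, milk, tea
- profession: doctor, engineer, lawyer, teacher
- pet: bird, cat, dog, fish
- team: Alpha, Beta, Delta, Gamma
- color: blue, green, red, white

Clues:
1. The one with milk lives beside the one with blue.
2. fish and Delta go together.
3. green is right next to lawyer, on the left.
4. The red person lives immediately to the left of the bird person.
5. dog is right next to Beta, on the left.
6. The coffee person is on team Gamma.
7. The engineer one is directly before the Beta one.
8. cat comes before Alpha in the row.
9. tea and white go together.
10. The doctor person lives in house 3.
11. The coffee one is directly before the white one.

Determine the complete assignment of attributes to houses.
Solution:

House | Drink | Profession | Pet | Team | Color
-----------------------------------------------
  1   | coffee | engineer | dog | Gamma | green
  2   | tea | lawyer | cat | Beta | white
  3   | milk | doctor | fish | Delta | red
  4   | juice | teacher | bird | Alpha | blue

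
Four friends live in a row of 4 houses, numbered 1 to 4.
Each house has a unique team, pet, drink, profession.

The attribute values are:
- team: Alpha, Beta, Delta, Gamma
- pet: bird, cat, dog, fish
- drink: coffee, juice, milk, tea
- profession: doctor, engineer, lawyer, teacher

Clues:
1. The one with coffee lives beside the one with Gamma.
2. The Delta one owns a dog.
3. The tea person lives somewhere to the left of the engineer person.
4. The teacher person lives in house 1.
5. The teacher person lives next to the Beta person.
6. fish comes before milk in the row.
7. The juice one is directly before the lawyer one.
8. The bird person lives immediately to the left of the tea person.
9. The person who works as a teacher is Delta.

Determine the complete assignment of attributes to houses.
Solution:

House | Team | Pet | Drink | Profession
---------------------------------------
  1   | Delta | dog | juice | teacher
  2   | Beta | bird | coffee | lawyer
  3   | Gamma | fish | tea | doctor
  4   | Alpha | cat | milk | engineer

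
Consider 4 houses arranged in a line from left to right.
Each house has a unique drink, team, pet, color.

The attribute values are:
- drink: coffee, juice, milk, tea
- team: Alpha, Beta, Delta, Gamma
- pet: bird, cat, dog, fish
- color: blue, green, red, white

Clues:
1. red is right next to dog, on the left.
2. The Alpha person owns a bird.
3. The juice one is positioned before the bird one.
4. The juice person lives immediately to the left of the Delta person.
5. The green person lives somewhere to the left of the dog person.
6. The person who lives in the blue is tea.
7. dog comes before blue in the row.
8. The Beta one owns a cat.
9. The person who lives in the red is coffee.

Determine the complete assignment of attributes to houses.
Solution:

House | Drink | Team | Pet | Color
----------------------------------
  1   | juice | Beta | cat | green
  2   | coffee | Delta | fish | red
  3   | milk | Gamma | dog | white
  4   | tea | Alpha | bird | blue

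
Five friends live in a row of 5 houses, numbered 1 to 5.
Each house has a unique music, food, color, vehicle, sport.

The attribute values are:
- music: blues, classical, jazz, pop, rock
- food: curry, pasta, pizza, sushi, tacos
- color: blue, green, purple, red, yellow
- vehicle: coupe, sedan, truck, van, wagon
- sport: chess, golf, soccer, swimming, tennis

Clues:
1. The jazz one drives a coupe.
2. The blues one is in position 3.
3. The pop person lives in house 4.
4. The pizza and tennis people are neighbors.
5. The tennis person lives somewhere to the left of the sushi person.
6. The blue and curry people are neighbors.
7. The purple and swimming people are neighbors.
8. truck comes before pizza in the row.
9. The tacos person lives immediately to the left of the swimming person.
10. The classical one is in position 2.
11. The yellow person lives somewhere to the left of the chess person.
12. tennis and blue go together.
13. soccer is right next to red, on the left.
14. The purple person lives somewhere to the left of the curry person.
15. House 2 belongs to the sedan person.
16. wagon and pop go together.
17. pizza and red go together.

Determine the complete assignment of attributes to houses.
Solution:

House | Music | Food | Color | Vehicle | Sport
----------------------------------------------
  1   | rock | tacos | purple | truck | soccer
  2   | classical | pizza | red | sedan | swimming
  3   | blues | pasta | blue | van | tennis
  4   | pop | curry | yellow | wagon | golf
  5   | jazz | sushi | green | coupe | chess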